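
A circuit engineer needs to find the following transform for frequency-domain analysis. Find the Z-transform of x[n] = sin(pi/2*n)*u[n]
Z{sin(w0 * n) * u[n]} = z * sin(w0)/(z^2-2z * cos(w0)+1)
With w0 = pi/2: X(z) = z * sin(pi/2)/(z^2-2z * cos(pi/2)+1)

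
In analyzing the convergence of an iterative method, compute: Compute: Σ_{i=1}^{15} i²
Using formula: Σ i^2 = n(n+1)(2n+1)/6 = 15·16·31/6 = 1240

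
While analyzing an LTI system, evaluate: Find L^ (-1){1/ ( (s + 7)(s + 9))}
Partial fractions: 1/((s + 7)(s + 9)) = A/(s + 7) + B/(s + 9)
Cover-up: A = 1/(s + 9)|_{s = -7} = 1/2; B = 1/(s + 7)|_{s = -9} = -1/2
L^(-1) = (1/2)e^(-7t) - (1/2)e^(-9t)

Answer: (1/2)(e^(-7t) - e^(-9t))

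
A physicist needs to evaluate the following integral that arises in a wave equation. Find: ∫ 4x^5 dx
Using power rule: ∫ 4x^5 dx=4/6 x^6+C=(2/3)x^6+C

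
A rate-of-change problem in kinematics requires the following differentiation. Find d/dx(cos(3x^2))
Chain rule: d/dx[cos(u)]=-sin(u)·u' where u=3x^2
u'=6x

Answer: -6x·sin(3x^2)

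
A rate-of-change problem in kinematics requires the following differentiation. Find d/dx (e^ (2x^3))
Chain rule: d/dx[e^u] = e^u · u' where u = 2x^3
u' = 6x^2

Answer: 6x^2·e^(2x^3)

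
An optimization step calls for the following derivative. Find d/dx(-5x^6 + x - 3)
Power rule: d/dx(ax^n) = n·a·x^(n-1)
Term by term: -30·x^5 + 1

Answer: -30x^5 + 1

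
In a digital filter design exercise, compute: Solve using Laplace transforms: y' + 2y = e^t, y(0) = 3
Take L: sY - 3+2Y = 1/(s-1)
Y(s+2) = 1/(s-1)+3
Y = 1/((s-1)(s+2))+3/(s+2)
Partial fractions: 1/((s-1)(s+2)) = (1/3)/(s-1) - (1/3)/(s+2)
So Y = (1/3)/(s-1)+(8/3)/(s+2)
Inverse Laplace transform (L^(-1){1/(s-1)} = e^t, L^(-1){1/(s+2)} = e^(-2t)):

Answer: y(t) = (1/3)·e^t+(8/3)·e^(-2t)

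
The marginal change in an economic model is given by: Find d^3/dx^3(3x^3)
Apply power rule 3 times:
d^1: 9x^2
d^2: 18x
d^3: 18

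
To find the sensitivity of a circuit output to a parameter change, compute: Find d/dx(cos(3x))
Chain rule: d/dx[cos(u)]=-sin(u)·u' where u=3x
u'=3

Answer: -3·sin(3x)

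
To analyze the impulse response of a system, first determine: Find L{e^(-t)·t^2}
First shifting: L{e^(at)f(t)} = F(s-a)
L{t^2} = 2/s^3
Shift s → s+1: 2/(s+1)^3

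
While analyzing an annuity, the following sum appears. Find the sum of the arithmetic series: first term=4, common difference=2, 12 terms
Last term: a_n = 4 + (12 - 1)·2 = 26
Sum = n(a_1 + a_n)/2 = 12(4 + 26)/2 = 180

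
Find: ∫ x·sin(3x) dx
By parts: u=x, dv=sin(3x) dx
du=dx, v=-cos(3x)/3
=-x·cos(3x)/3+sin(3x)/3²+C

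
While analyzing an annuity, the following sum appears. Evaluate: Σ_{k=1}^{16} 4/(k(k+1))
Partial fractions: 4/(k(k+1))=4/k - 4/(k+1)
Telescoping sum: 4(1-1/17)=4·16/17

Answer: 64/17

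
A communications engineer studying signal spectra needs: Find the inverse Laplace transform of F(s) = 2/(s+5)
L^(-1){2/(s-a)} = c·e^(at)
Here a = -5, c = 2

Answer: 2e^(-5t)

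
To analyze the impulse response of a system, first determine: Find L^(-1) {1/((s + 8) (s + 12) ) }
Partial fractions: 1/((s + 8)(s + 12))=A/(s + 8) + B/(s + 12)
Cover-up: A=1/(s + 12)|_{s=-8}=1/4; B=1/(s + 8)|_{s=-12}=-1/4
L^(-1)=(1/4)e^(-8t) - (1/4)e^(-12t)

Answer: (1/4)(e^(-8t) - e^(-12t))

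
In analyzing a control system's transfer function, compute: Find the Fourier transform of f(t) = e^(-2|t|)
Using the standard pair: F{e^(-a|t|)} = 2a/(a^2 + omega^2)
With a = 2: F(omega) = 4/(4 + omega^2)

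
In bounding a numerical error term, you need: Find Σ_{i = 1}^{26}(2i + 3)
=2·Σ i+3·26=2·351+78=780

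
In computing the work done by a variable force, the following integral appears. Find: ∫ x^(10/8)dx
Power rule: ∫ x^(5/4) dx = x^(9/4)/(9/4)+C

Answer: (4/9)·x^(9/4)+C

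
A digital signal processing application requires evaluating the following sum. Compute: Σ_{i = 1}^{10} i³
Using formula: Σ i^3=[n(n + 1)/2]²=[10·11/2]²=3025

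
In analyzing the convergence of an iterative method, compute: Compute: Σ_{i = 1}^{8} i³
Using formula: Σ i^3=[n(n+1)/2]²=[8·9/2]²=1296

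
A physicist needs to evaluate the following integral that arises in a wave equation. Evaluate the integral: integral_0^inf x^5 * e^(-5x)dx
This is a Gamma integral. Substitute u = 5x (du = 5 dx):
integral_0^inf x^5 * e^(-5x) dx = (1/5^6) integral_0^inf u^5 * e^(-u) du
= Gamma(6)/5^6 = 5!/5^6 = 120/15625

Answer: 24/3125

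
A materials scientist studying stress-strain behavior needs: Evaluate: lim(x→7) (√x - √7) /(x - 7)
Multiply by conjugate (√x+√7)/(√x+√7):
= (x - 7)/((x - 7)(√x+√7)) = 1/(√x+√7)
As x → 7: 1/(2√7)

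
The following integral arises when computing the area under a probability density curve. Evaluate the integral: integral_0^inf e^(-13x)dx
integral_0^inf e^(-13x) dx=[-1/13 * e^(-13x)]_0^inf
=0 - (-1/13)=1/13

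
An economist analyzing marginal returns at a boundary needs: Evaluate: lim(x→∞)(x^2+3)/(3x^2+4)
Divide numerator and denominator by x^2:
lim (1 + 3/x^2)/(3 + 4/x^2)=1/3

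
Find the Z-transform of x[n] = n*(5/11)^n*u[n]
Using the property Z{n*a^n*u[n]} = az/(z-a)^2
With a = 5/11: X(z) = (5/11)z/(z - 5/11)^2, |z| > 5/11

Answer: (5/11)z/(z - 5/11)^2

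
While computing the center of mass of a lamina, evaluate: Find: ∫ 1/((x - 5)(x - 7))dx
Partial fractions: 1/((x-5)(x-7)) = A/(x-5) + B/(x-7)
A = -1/2, B = 1/2
∫ [-1/2· 1/(x-5) + 1/2· 1/(x-7)] dx
= (1/2)[ln|x-7| - ln|x-5|] + C

Answer: (1/2)·ln|(x-7)/(x-5)| + C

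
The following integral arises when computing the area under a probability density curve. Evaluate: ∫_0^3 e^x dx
Antiderivative: e^x
Evaluate: (e^3 - 1)

Answer: e^3 - 1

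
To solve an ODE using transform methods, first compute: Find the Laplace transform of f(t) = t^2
L{t^n} = n!/s^(n + 1)
L{t^2} = 2!/s^3 = 2/s^3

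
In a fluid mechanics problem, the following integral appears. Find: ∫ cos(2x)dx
Using substitution u=2x: ∫ cos(u) du/2=sin(u)/2+C

Answer: (1/2)sin(2x)+C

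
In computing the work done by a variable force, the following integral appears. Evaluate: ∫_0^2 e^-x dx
Antiderivative: -e^-x
Evaluate: -(e^-2 - 1)

Answer: (e^-2 - 1)/(-1)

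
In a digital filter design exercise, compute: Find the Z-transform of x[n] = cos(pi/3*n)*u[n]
Z{cos(w0 * n) * u[n]} = z(z - cos(w0))/(z^2-2z * cos(w0)+1)
With w0 = pi/3: X(z) = z(z - cos(pi/3))/(z^2-2z * cos(pi/3)+1)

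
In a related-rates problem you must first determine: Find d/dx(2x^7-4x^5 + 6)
Power rule: d/dx(ax^n)=n·a·x^(n-1)
Term by term: 14·x^6 - 20·x^4

Answer: 14x^6 - 20x^4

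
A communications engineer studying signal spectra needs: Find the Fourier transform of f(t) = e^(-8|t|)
Using the standard pair: F{e^(-a|t|)} = 2a/(a^2+omega^2)
With a = 8: F(omega) = 16/(64+omega^2)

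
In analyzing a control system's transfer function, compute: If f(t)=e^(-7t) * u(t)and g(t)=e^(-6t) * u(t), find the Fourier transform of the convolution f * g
By the convolution theorem: F{f * g}=F(omega) * G(omega)
F(omega)=1/(7+j * omega), G(omega)=1/(6+j * omega)
F{f * g}=1/((7+j * omega)(6+j * omega))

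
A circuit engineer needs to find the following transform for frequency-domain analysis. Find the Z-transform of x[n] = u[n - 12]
Using the time-shift property: Z{u[n-12]} = z^(-12)*z/(z-1)
= z^(-11)/(z-1)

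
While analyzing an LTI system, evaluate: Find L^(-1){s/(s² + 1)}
L^(-1){s/(s²+w²)}=cos(wt)
Here w=1

Answer: cos(t)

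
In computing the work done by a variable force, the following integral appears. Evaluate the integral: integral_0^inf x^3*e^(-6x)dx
This is a Gamma integral. Substitute u=6x (du=6 dx):
integral_0^inf x^3 * e^(-6x) dx=(1/6^4) integral_0^inf u^3 * e^(-u) du
=Gamma(4)/6^4=3!/6^4=6/1296

Answer: 1/216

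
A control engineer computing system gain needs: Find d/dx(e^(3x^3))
Chain rule: d/dx[e^u] = e^u · u' where u = 3x^3
u' = 9x^2

Answer: 9x^2·e^(3x^3)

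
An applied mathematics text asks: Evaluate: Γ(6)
Γ(n) = (n-1)! for positive integers
Γ(6) = 5! = 120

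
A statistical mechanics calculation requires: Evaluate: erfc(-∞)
erfc(x) = 1 - erf(x); erfc(-∞) = 1 - erf(-∞) = 1 - (-1) = 2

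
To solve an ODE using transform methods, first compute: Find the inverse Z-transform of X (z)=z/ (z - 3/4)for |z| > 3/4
Standard pair: z/(z-a) <-> a^n*u[n] for causal signals
With a=3/4: x[n]=(3/4)^n*u[n]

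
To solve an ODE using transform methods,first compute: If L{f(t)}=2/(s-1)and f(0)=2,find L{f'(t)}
L{f'(t)}=s·F(s) - f(0)=2s/(s-1)-2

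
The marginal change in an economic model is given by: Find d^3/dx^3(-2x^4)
Apply power rule 3 times:
d^1: -8x^3
d^2: -24x^2
d^3: -48x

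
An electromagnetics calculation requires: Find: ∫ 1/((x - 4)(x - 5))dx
Partial fractions: 1/((x-4)(x-5)) = A/(x-4) + B/(x-5)
A = -1, B = 1
∫ [-1· 1/(x-4) + 1· 1/(x-5)] dx
= (1)[ln|x-5| - ln|x-4|] + C

Answer: ln|(x-5)/(x-4)| + C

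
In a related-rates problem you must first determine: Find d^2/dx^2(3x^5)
Apply power rule 2 times:
d^1: 15x^4
d^2: 60x^3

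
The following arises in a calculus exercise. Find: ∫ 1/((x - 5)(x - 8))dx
Partial fractions: 1/((x-5)(x-8)) = A/(x-5) + B/(x-8)
A = -1/3, B = 1/3
∫ [-1/3· 1/(x-5) + 1/3· 1/(x-8)] dx
= (1/3)[ln|x-8| - ln|x-5|] + C

Answer: (1/3)·ln|(x-8)/(x-5)| + C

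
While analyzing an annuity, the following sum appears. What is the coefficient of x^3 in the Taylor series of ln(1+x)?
ln(1+x)=Σ (-1)^(n+1) x^n/n
Coefficient of x^3=(-1)^4/3=1/3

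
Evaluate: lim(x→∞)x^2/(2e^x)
Apply L'Hôpital 2 times (∞/∞ each time):
Eventually get 2!/(2e^x) → 0

Answer: 0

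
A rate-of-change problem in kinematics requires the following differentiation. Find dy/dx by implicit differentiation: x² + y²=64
Differentiate both sides: 2x+2y·(dy/dx)=0
Solve: dy/dx=-2x/(2y)=-x/y

Answer: dy/dx=-x/y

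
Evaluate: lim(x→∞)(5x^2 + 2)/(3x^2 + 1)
Divide numerator and denominator by x^2:
lim (5+2/x^2)/(3+1/x^2) = 5/3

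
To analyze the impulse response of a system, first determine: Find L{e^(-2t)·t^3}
First shifting: L{e^(at)f(t)}=F(s-a)
L{t^3}=6/s^4
Shift s → s+2: 6/(s+2)^4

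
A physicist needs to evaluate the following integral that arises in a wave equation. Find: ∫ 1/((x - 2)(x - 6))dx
Partial fractions: 1/((x-2)(x-6)) = A/(x-2)+B/(x-6)
A = -1/4, B = 1/4
∫ [-1/4· 1/(x-2)+1/4· 1/(x-6)] dx
= (1/4)[ln|x-6| - ln|x-2|]+C

Answer: (1/4)·ln|(x-6)/(x-2)|+C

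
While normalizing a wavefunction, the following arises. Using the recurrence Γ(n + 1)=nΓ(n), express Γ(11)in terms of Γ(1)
Γ(11) = 10Γ(10) = 10·9Γ(9) = ... = 10!·Γ(1) = 3628800·Γ(1)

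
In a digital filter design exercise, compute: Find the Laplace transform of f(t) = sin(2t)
L{sin(wt)} = w/(s²+w²)
L{sin(2t)} = 2/(s²+4)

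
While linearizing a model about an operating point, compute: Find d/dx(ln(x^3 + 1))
Chain rule: d/dx[ln(u)] = u'/u where u = x^3+1
u' = 3x^2

Answer: (3x^2)/(x^3+1)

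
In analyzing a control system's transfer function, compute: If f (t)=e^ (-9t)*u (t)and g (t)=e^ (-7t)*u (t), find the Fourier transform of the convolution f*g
By the convolution theorem: F{f*g}=F(omega)*G(omega)
F(omega)=1/(9+j*omega), G(omega)=1/(7+j*omega)
F{f*g}=1/((9+j*omega)(7+j*omega))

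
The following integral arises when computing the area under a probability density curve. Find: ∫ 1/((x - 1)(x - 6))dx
Partial fractions: 1/((x-1)(x-6))=A/(x-1) + B/(x-6)
A=-1/5, B=1/5
∫ [-1/5· 1/(x-1) + 1/5· 1/(x-6)] dx
=(1/5)[ln|x-6| - ln|x-1|] + C

Answer: (1/5)·ln|(x-6)/(x-1)| + C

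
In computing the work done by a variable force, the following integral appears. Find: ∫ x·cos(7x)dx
By parts: u = x, dv = cos(7x) dx
du = dx, v = sin(7x)/7
= x·sin(7x)/7+cos(7x)/7²+C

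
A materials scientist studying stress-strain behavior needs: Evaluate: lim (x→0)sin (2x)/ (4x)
L'Hôpital (0/0): lim 2cos(2x)/4 = 2/4

Answer: 1/2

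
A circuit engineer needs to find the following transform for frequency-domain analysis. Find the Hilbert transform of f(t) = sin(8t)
The Hilbert transform shifts each frequency component by -pi/2.
H{sin(wt)}=-cos(wt)
With w=8: H{sin(8t)}=-cos(8t)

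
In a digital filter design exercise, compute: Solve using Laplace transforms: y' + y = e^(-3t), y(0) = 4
Take L: sY - 4+Y=1/(s+3)
Y(s+1)=1/(s+3)+4
Y=1/((s+3)(s+1))+4/(s+1)
Partial fractions: 1/((s+3)(s+1))=-(1/2)/(s+3)+(1/2)/(s+1)
So Y=-(1/2)/(s+3)+(9/2)/(s+1)
Inverse Laplace transform (L^(-1){1/(s+3)}=e^(-3t), L^(-1){1/(s+1)}=e^(-t)):

Answer: y(t)=(-1/2)·e^(-3t)+(9/2)·e^(-t)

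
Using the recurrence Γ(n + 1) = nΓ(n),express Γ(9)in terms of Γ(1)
Γ(9) = 8Γ(8) = 8·7Γ(7) = ... = 8!·Γ(1) = 40320·Γ(1)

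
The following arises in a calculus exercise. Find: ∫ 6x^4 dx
Using power rule: ∫ 6x^4 dx = 6/5 x^5 + C = (6/5)x^5 + C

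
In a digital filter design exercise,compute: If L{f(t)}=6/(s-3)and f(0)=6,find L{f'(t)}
L{f'(t)} = s·F(s) - f(0) = 6s/(s-3) - 6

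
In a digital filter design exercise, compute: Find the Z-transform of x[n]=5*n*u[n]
Z{n*u[n]} = z/(z-1)^2
By linearity: Z{5*n*u[n]} = 5z/(z-1)^2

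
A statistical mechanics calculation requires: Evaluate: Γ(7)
Γ(n)=(n-1)! for positive integers
Γ(7)=6!=720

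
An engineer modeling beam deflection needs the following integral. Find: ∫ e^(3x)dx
Since d/dx[e^(3x)] = 3e^(3x), we get 1/3 e^(3x)+C

Answer: (1/3)e^(3x)+C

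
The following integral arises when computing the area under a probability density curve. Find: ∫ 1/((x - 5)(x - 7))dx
Partial fractions: 1/((x-5)(x-7)) = A/(x-5) + B/(x-7)
A = -1/2, B = 1/2
∫ [-1/2· 1/(x-5) + 1/2· 1/(x-7)] dx
= (1/2)[ln|x-7| - ln|x-5|] + C

Answer: (1/2)·ln|(x-7)/(x-5)| + C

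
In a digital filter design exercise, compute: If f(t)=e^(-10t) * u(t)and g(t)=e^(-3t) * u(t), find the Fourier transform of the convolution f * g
By the convolution theorem: F{f * g}=F(omega) * G(omega)
F(omega)=1/(10+j * omega), G(omega)=1/(3+j * omega)
F{f * g}=1/((10+j * omega)(3+j * omega))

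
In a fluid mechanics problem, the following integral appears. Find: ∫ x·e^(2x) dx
Integration by parts: u=x, dv=e^(2x) dx
du=dx, v=e^(2x)/2
=x·e^(2x)/2 - ∫ e^(2x)/2 dx
=x·e^(2x)/2 - e^(2x)/4 + C

Answer: e^(2x)(x/2 - 1/4) + C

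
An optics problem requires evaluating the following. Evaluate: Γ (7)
Γ(n) = (n-1)! for positive integers
Γ(7) = 6! = 720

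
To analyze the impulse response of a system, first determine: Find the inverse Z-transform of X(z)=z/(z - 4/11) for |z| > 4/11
Standard pair: z/(z-a) <-> a^n*u[n] for causal signals
With a=4/11: x[n]=(4/11)^n*u[n]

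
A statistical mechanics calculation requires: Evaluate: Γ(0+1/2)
Γ(1/2) = √π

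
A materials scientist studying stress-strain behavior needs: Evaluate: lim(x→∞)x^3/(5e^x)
Apply L'Hôpital 3 times (∞/∞ each time):
Eventually get 3!/(5e^x) → 0

Answer: 0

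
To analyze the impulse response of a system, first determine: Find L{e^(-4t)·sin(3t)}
First shifting: L{e^(at)f(t)}=F(s-a)
L{sin(3t)}=3/(s² + 9)
Shift: 3/((s + 4)² + 9)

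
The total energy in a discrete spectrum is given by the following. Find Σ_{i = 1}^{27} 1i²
= 1·n(n + 1)(2n + 1)/6 = 1·27·28·55/6 = 6930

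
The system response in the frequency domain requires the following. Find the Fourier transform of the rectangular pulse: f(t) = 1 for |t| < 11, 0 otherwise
F(omega) = integral from -11 to 11 of e^(-j * omega * t) dt
= 2 * sin(11 * omega)/omega = 22 * sinc(11 * omega/pi)

Answer: 2 * sin(11 * omega)/omega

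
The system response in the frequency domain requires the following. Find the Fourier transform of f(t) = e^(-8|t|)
Using the standard pair: F{e^(-a|t|)}=2a/(a^2 + omega^2)
With a=8: F(omega)=16/(64 + omega^2)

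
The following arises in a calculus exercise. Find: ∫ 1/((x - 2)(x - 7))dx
Partial fractions: 1/((x-2)(x-7)) = A/(x-2) + B/(x-7)
A = -1/5, B = 1/5
∫ [-1/5· 1/(x-2) + 1/5· 1/(x-7)] dx
= (1/5)[ln|x-7| - ln|x-2|] + C

Answer: (1/5)·ln|(x-7)/(x-2)| + C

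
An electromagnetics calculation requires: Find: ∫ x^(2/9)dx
Power rule: ∫ x^(2/9) dx=x^(11/9)/(11/9) + C

Answer: (9/11)·x^(11/9) + C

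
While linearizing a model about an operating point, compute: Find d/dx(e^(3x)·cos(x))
Product rule: (fg)'=f'g + fg'
f=e^(3x), f'=3·e^(3x)
g=cos(x), g'=-sin(x)

Answer: 3·e^(3x)·cos(x) - e^(3x)·sin(x)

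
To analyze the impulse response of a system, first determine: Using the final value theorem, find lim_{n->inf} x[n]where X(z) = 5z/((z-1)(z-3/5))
Final value theorem: lim x[n] = lim_{z->1} (z-1)*X(z)
(z-1)*X(z) = 5z/(z-3/5)
As z->1: 5/(1 - 3/5) = 5/(2/5) = 25/2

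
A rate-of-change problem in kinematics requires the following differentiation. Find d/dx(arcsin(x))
d/dx[arcsin(u)] = u'/√(1-u²), u = x, u' = 1

Answer: 1/√(1-x²)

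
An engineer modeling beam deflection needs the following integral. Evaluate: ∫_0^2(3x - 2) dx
Step 1: Find antiderivative F(x) = (3/2)x^2 - 2x
Step 2: F(2) - F(0) = 2 - (0) = 2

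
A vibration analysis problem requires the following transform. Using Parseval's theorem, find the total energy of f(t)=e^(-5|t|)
Parseval's theorem: E = integral |f(t)|^2 dt = (1/2pi) integral |F(omega)|^2 domega
E = integral_{-inf}^{inf} e^(-10|t|) dt = 2 * integral_0^inf e^(-10t) dt = 2/(2 * 5) = 1/5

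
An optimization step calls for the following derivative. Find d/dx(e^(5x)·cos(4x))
Product rule: (fg)' = f'g + fg'
f = e^(5x), f' = 5·e^(5x)
g = cos(4x), g' = -4·sin(4x)

Answer: 5·e^(5x)·cos(4x) - 4·e^(5x)·sin(4x)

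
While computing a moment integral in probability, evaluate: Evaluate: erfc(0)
erfc(x)=1 - erf(x); erfc(0)=1 - erf(0)=1 - 0=1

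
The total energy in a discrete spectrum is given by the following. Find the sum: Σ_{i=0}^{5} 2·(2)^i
Geometric series: S = a(1 - r^n)/(1 - r)
a = 2, r = 2, n = 6
S = 2(1-64)/-1 = 126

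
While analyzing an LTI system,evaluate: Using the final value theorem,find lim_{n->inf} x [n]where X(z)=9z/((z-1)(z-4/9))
Final value theorem: lim x[n] = lim_{z->1} (z-1) * X(z)
(z-1) * X(z) = 9z/(z-4/9)
As z->1: 9/(1-4/9) = 9/(5/9) = 81/5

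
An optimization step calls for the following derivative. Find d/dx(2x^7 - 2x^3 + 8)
Power rule: d/dx(ax^n) = n·a·x^(n-1)
Term by term: 14·x^6-6·x^2

Answer: 14x^6-6x^2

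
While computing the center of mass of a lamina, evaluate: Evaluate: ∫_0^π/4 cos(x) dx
Antiderivative: sin(x)
Evaluate at bounds: [sin(1·π/4)/1] - [sin(1·0)/1]
= ((√2/2) - (0))/1 = √2/2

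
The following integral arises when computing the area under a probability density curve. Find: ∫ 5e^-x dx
Since d/dx[e^-x]=- e^-x, we get -5e^-x+C

Answer: -5e^-x+C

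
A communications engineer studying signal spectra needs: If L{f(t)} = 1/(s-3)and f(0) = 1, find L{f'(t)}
L{f'(t)}=s·F(s) - f(0)=s/(s-3) - 1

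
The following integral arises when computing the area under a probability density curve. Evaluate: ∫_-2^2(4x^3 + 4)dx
Step 1: Find antiderivative F(x)=x^4+4x
Step 2: F(2) - F(-2)=24 - (8)=16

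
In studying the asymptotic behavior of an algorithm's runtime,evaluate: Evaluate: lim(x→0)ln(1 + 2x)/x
L'Hôpital (0/0): lim 2/(1+2x) / 1=2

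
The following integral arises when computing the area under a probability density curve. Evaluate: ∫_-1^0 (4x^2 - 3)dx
Step 1: Find antiderivative F(x)=(4/3)x^3-3x
Step 2: F(0) - F(-1)=0 - (5/3)=-5/3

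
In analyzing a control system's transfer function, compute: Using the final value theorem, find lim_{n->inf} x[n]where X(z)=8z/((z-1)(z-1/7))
Final value theorem: lim x[n] = lim_{z->1} (z-1) * X(z)
(z-1) * X(z) = 8z/(z-1/7)
As z->1: 8/(1-1/7) = 8/(6/7) = 28/3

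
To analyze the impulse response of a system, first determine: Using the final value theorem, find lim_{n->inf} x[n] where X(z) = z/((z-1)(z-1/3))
Final value theorem: lim x[n] = lim_{z->1} (z-1)*X(z)
(z-1)*X(z) = z/(z-1/3)
As z->1: 1/(1-1/3) = 1/(2/3) = 3/2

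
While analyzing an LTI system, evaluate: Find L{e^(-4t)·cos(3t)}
First shifting: L{e^(at)f(t)} = F(s-a)
L{cos(3t)} = s/(s² + 9)
Shift: (s + 4)/((s + 4)² + 9)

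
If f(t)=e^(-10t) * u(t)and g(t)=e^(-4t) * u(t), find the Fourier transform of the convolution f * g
By the convolution theorem: F{f * g} = F(omega) * G(omega)
F(omega) = 1/(10+j * omega), G(omega) = 1/(4+j * omega)
F{f * g} = 1/((10+j * omega)(4+j * omega))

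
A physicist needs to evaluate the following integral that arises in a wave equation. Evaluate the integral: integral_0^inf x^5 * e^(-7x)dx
This is a Gamma integral. Substitute u=7x (du=7 dx):
integral_0^inf x^5*e^(-7x) dx=(1/7^6) integral_0^inf u^5*e^(-u) du
=Gamma(6)/7^6=5!/7^6=120/117649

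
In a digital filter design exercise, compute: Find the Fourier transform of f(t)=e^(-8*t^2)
The Fourier transform of a Gaussian e^(-a*t^2) is sqrt(pi/a)*e^(-omega^2/(4a)).
With a=8: F(omega)=sqrt(pi/8)*e^(-omega^2/32)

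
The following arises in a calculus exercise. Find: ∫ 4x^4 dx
Using power rule: ∫ 4x^4 dx = 4/5 x^5 + C = (4/5)x^5 + C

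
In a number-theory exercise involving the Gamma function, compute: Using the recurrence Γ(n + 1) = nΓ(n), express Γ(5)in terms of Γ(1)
Γ(5) = 4Γ(4) = 4·3Γ(3) = ... = 4!·Γ(1) = 24·Γ(1)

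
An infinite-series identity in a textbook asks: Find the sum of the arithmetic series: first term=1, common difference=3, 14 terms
Last term: a_n=1+(14-1)·3=40
Sum=n(a_1+a_n)/2=14(1+40)/2=287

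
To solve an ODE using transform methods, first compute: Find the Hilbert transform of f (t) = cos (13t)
The Hilbert transform shifts each frequency component by -pi/2.
H{cos(wt)}=sin(wt)
With w=13: H{cos(13t)}=sin(13t)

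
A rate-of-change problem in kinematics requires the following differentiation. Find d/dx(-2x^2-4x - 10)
Power rule: d/dx(ax^n)=n·a·x^(n-1)
Term by term: -4·x - 4

Answer: -4x - 4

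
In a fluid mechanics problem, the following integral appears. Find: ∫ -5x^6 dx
Using power rule: ∫ -5x^6 dx = -5/7 x^7 + C = (-5/7)x^7 + C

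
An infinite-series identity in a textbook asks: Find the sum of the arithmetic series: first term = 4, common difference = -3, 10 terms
Last term: a_n = 4+(10-1)·-3 = -23
Sum = n(a_1+a_n)/2 = 10(4+(-23))/2 = -95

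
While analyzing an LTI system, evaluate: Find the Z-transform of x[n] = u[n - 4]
Using the time-shift property: Z{u[n-4]} = z^(-4)*z/(z-1)
= z^(-3)/(z-1)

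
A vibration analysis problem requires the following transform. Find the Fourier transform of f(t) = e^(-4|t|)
Using the standard pair: F{e^(-a|t|)} = 2a/(a^2 + omega^2)
With a = 4: F(omega) = 8/(16 + omega^2)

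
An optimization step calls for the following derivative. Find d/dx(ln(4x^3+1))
Chain rule: d/dx[ln(u)] = u'/u where u = 4x^3+1
u' = 12x^2

Answer: (12x^2)/(4x^3+1)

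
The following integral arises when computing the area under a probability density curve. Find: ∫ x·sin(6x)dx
By parts: u = x, dv = sin(6x) dx
du = dx, v = -cos(6x)/6
= -x·cos(6x)/6+sin(6x)/6²+C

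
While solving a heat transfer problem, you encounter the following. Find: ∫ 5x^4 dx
Using power rule: ∫ 5x^4 dx = 5/5 x^5+C = x^5+C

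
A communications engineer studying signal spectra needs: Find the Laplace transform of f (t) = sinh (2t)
L{sinh(at)} = a/(s²-a²)
L{sinh(2t)} = 2/(s²-4)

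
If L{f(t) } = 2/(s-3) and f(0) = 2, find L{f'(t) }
L{f'(t)}=s·F(s) - f(0)=2s/(s-3) - 2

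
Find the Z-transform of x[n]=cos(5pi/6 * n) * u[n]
Z{cos(w0 * n) * u[n]} = z(z - cos(w0))/(z^2-2z * cos(w0)+1)
With w0 = 5pi/6: X(z) = z(z - cos(5pi/6))/(z^2-2z * cos(5pi/6)+1)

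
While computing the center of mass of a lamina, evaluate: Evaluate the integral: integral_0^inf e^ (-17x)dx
integral_0^inf e^(-17x) dx = [-1/17*e^(-17x)]_0^inf
= 0 - (-1/17) = 1/17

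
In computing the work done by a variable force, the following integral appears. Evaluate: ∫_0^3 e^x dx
Antiderivative: e^x
Evaluate: (e^3-1)

Answer: e^3-1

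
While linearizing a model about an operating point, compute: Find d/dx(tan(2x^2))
Chain rule: d/dx[tan(u)]=sec²(u)·u' where u=2x^2
u'=4x

Answer: 4x·sec²(2x^2)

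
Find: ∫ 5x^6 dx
Using power rule: ∫ 5x^6 dx=5/7 x^7 + C=(5/7)x^7 + C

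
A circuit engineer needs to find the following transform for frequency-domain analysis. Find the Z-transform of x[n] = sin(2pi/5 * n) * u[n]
Z{sin(w0*n)*u[n]}=z*sin(w0)/(z^2-2z*cos(w0)+1)
With w0=2pi/5: X(z)=z*sin(2pi/5)/(z^2-2z*cos(2pi/5)+1)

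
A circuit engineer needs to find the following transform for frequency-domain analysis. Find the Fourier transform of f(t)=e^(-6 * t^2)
The Fourier transform of a Gaussian e^(-a*t^2) is sqrt(pi/a)*e^(-omega^2/(4a)).
With a = 6: F(omega) = sqrt(pi/6)*e^(-omega^2/24)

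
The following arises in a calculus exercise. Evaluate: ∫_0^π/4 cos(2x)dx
Antiderivative: sin(2x)/2
Evaluate at bounds: [sin(2·π/4)/2] - [sin(2·0)/2]
= ((1) - (0))/2 = 1/2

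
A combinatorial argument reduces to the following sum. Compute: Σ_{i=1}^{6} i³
Using formula: Σ i^3=[n(n + 1)/2]²=[6·7/2]²=441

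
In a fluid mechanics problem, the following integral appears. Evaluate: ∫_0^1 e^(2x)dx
Antiderivative: (1/2)e^(2x)
Evaluate: (1/2)(e^2-1)

Answer: (e^2-1)/2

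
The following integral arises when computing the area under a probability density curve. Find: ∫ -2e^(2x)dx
Since d/dx[e^(2x)]=2e^(2x), we get -1 e^(2x) + C

Answer: -e^(2x) + C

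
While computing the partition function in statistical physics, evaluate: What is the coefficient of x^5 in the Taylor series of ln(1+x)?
ln(1+x)=Σ (-1)^(n+1) x^n/n
Coefficient of x^5=(-1)^6/5=1/5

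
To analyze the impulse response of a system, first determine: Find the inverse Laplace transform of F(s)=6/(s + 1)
L^(-1){6/(s-a)} = c·e^(at)
Here a = -1, c = 6

Answer: 6e^(-t)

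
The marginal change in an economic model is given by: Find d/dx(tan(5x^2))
Chain rule: d/dx[tan(u)]=sec²(u)·u' where u=5x^2
u'=10x

Answer: 10x·sec²(5x^2)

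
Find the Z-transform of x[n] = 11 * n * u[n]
Z{n * u[n]}=z/(z-1)^2
By linearity: Z{11 * n * u[n]}=11z/(z-1)^2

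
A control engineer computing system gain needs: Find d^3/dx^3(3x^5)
Apply power rule 3 times:
d^1: 15x^4
d^2: 60x^3
d^3: 180x^2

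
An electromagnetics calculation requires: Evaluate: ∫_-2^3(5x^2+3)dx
Step 1: Find antiderivative F(x)=(5/3)x^3+3x
Step 2: F(3) - F(-2)=54 - (-58/3)=220/3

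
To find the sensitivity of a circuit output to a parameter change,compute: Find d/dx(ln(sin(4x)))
Chain rule: d/dx[ln(u)] = u'/u where u = sin(4x)
u' = 4cos(4x)

Answer: (4cos(4x))/(sin(4x))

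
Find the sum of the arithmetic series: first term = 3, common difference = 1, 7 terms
Last term: a_n=3+(7-1)·1=9
Sum=n(a_1+a_n)/2=7(3+9)/2=42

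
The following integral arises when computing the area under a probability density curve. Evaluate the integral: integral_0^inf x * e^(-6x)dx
This is a Gamma integral. Substitute u = 6x (du = 6 dx):
integral_0^inf x * e^(-6x) dx = (1/6^2) integral_0^inf u^1 * e^(-u) du
= Gamma(2)/6^2 = 1!/6^2 = 1/36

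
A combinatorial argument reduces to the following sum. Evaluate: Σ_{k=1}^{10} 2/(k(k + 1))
Partial fractions: 2/(k(k+1)) = 2/k - 2/(k+1)
Telescoping sum: 2(1-1/11) = 2·10/11

Answer: 20/11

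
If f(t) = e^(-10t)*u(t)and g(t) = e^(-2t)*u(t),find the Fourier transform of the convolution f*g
By the convolution theorem: F{f*g}=F(omega)*G(omega)
F(omega)=1/(10 + j*omega), G(omega)=1/(2 + j*omega)
F{f*g}=1/((10 + j*omega)(2 + j*omega))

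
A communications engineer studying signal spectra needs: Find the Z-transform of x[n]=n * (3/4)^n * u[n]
Using the property Z{n*a^n*u[n]}=az/(z-a)^2
With a=3/4: X(z)=(3/4)z/(z - 3/4)^2, |z| > 3/4

Answer: (3/4)z/(z - 3/4)^2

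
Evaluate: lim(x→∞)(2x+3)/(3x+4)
Divide numerator and denominator by x:
lim (2 + 3/x)/(3 + 4/x)=2/3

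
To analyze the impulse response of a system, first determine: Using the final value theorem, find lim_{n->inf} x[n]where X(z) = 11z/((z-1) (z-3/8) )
Final value theorem: lim x[n] = lim_{z->1} (z-1)*X(z)
(z-1)*X(z) = 11z/(z-3/8)
As z->1: 11/(1-3/8) = 11/(5/8) = 88/5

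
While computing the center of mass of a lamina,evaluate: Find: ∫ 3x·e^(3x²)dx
Let u=3x², du=6x dx
∫ (1/2)e^u du=e^u/2+C

Answer: e^(3x²)/2+C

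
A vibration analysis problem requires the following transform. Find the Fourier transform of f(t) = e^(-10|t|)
Using the standard pair: F{e^(-a|t|)} = 2a/(a^2 + omega^2)
With a = 10: F(omega) = 20/(100 + omega^2)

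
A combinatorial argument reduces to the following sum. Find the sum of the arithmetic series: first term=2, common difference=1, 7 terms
Last term: a_n = 2 + (7 - 1)·1 = 8
Sum = n(a_1 + a_n)/2 = 7(2 + 8)/2 = 35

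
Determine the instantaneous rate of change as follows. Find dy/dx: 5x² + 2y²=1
Differentiate: 10x+4y·(dy/dx)=0
dy/dx=-10x/(4y)=-(5/2)·(x/y)

Answer: dy/dx=-(5/2)·(x/y)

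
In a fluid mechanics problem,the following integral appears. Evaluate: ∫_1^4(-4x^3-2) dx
Step 1: Find antiderivative F(x) = -x^4 - 2x
Step 2: F(4) - F(1) = -264 - (-3) = -261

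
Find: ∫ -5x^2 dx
Using power rule: ∫ -5x^2 dx=-5/3 x^3 + C=(-5/3)x^3 + C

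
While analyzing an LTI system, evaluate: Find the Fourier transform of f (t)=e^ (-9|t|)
Using the standard pair: F{e^(-a|t|)}=2a/(a^2+omega^2)
With a=9: F(omega)=18/(81+omega^2)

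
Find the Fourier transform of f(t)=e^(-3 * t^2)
The Fourier transform of a Gaussian e^(-a * t^2) is sqrt(pi/a) * e^(-omega^2/(4a)).
With a=3: F(omega)=sqrt(pi/3) * e^(-omega^2/12)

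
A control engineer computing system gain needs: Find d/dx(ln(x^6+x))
Chain rule: d/dx[ln(u)] = u'/u where u = x^6 + x
u' = 6x^5 + 1

Answer: (6x^5 + 1)/(x^6 + x)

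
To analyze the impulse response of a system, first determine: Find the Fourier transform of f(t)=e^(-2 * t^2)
The Fourier transform of a Gaussian e^(-a * t^2) is sqrt(pi/a) * e^(-omega^2/(4a)).
With a=2: F(omega)=sqrt(pi/2) * e^(-omega^2/8)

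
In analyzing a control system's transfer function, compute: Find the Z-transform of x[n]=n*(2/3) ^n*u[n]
Using the property Z{n * a^n * u[n]}=az/(z-a)^2
With a=2/3: X(z)=(2/3)z/(z - 2/3)^2, |z| > 2/3

Answer: (2/3)z/(z - 2/3)^2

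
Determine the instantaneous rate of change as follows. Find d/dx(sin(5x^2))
Chain rule: d/dx[sin(u)] = cos(u)·u' where u = 5x^2
u' = 10x

Answer: 10x·cos(5x^2)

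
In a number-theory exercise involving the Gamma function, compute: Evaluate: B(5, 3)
B(x,y) = Γ(x)Γ(y)/Γ(x+y) = (x-1)!(y-1)!/(x+y-1)!
B(5,3) = 4!·2!/7! = 1/105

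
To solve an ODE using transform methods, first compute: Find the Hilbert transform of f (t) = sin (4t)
The Hilbert transform shifts each frequency component by -pi/2.
H{sin(wt)}=-cos(wt)
With w=4: H{sin(4t)}=-cos(4t)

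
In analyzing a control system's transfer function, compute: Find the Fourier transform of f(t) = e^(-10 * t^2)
The Fourier transform of a Gaussian e^(-a*t^2) is sqrt(pi/a)*e^(-omega^2/(4a)).
With a = 10: F(omega) = sqrt(pi/10)*e^(-omega^2/40)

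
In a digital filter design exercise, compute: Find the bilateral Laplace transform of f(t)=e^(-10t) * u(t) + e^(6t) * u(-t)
For e^(-10t) * u(t): L = 1/(s+10), Re(s) > -10
For e^(6t) * u(-t): L = -1/(s-6), Re(s) < 6
Combined: F(s) = 1/(s+10)-1/(s-6), -10 < Re(s) < 6

Answer: 1/(s+10)-1/(s-6), ROC: -10 < Re(s) < 6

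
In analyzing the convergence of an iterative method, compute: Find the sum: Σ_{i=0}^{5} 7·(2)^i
Geometric series: S=a(1 - r^n)/(1 - r)
a=7, r=2, n=6
S=7(1 - 64)/-1=441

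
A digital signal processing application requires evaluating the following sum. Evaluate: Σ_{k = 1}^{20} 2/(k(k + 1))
Partial fractions: 2/(k(k+1))=2/k - 2/(k+1)
Telescoping sum: 2(1-1/21)=2·20/21

Answer: 40/21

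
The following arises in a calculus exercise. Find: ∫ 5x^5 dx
Using power rule: ∫ 5x^5 dx=5/6 x^6+C=(5/6)x^6+C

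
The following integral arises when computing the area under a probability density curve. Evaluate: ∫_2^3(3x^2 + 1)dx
Step 1: Find antiderivative F(x) = x^3 + x
Step 2: F(3) - F(2) = 30 - (10) = 20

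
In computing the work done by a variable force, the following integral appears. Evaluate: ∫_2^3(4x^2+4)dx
Step 1: Find antiderivative F(x)=(4/3)x^3 + 4x
Step 2: F(3) - F(2)=48 - (56/3)=88/3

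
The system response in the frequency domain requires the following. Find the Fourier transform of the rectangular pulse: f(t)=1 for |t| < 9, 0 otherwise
F(omega) = integral from -9 to 9 of e^(-j * omega * t) dt
= 2 * sin(9 * omega)/omega = 18 * sinc(9 * omega/pi)

Answer: 2 * sin(9 * omega)/omega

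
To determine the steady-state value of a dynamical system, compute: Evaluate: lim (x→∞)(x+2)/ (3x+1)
Divide numerator and denominator by x:
lim (1 + 2/x)/(3 + 1/x) = 1/3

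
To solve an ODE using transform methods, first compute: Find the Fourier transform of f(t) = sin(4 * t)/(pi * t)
sin(W * t)/(pi * t) = (W/pi) * sinc(W * t/pi) is the impulse response of the ideal low-pass filter with cutoff W (here W = 4).
Its Fourier transform is a rectangular function:
F(omega) = 1 for |omega| < 4, 0 otherwise

Answer: rect(omega/8) [i.e., 1 for |omega| < 4, 0 otherwise]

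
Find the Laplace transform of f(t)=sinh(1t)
L{sinh(at)}=a/(s²-a²)
L{sinh(1t)}=1/(s²-1)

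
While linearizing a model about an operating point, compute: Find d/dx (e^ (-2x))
Chain rule: d/dx[e^u] = e^u · u' where u = -2x
u' = -2

Answer: -2·e^(-2x)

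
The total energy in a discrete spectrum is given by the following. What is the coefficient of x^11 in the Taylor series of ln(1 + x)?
ln(1+x) = Σ (-1)^(n+1) x^n/n
Coefficient of x^11 = (-1)^12/11 = 1/11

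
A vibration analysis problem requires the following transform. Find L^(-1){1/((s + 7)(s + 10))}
Partial fractions: 1/((s+7)(s+10)) = A/(s+7)+B/(s+10)
Cover-up: A = 1/(s+10)|_{s = -7} = 1/3; B = 1/(s+7)|_{s = -10} = -1/3
L^(-1) = (1/3)e^(-7t) - (1/3)e^(-10t)

Answer: (1/3)(e^(-7t) - e^(-10t))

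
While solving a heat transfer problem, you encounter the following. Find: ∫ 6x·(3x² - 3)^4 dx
Let u=3x² - 3, du=6x dx
∫ u^4 du=u^5/5+C

Answer: (3x² - 3)^5/5+C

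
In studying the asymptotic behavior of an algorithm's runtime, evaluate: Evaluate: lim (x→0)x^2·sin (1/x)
Squeeze theorem: -|x^2| ≤ x^2·sin(1/x) ≤ |x^2|
Since x^2 → 0 as x → 0, by squeeze theorem the limit is 0

Answer: 0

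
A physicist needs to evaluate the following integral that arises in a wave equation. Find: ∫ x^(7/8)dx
Power rule: ∫ x^(7/8) dx=x^(15/8)/(15/8)+C

Answer: (8/15)·x^(15/8)+C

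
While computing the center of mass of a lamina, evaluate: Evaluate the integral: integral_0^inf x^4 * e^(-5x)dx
This is a Gamma integral. Substitute u=5x (du=5 dx):
integral_0^inf x^4*e^(-5x) dx=(1/5^5) integral_0^inf u^4*e^(-u) du
=Gamma(5)/5^5=4!/5^5=24/3125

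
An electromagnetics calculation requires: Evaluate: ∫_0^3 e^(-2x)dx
Antiderivative: (1/(-2))e^(-2x)
Evaluate: (1/(-2))(e^-6-1)

Answer: (e^-6-1)/(-2)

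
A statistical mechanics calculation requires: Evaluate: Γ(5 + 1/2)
Γ(n+1/2)=(2n)!√π/(4^n·n!)
=3628800√π/(1024·120)=(945/32)·√π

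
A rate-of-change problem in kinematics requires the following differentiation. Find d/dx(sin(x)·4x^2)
Product rule: (fg)' = f'g+fg'
f = sin(x), f' = cos(x)
g = 4x^2, g' = 8x

Answer: 4·cos(x)·x^2+8·sin(x)·x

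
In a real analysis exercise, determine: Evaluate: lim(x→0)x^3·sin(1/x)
Squeeze theorem: -|x^3| ≤ x^3·sin(1/x) ≤ |x^3|
Since x^3 → 0 as x → 0, by squeeze theorem the limit is 0

Answer: 0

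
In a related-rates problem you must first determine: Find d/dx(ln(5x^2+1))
Chain rule: d/dx[ln(u)]=u'/u where u=5x^2+1
u'=10x

Answer: (10x)/(5x^2+1)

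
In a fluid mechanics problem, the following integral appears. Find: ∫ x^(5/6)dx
Power rule: ∫ x^(5/6) dx = x^(11/6)/(11/6)+C

Answer: (6/11)·x^(11/6)+C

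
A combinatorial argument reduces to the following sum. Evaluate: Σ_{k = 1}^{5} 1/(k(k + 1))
Partial fractions: 1/(k(k + 1))=1/k - 1/(k + 1)
Telescoping sum: 1(1 - 1/6)=1·5/6

Answer: 5/6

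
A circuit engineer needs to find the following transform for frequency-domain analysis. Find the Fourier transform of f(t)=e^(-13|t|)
Using the standard pair: F{e^(-a|t|)}=2a/(a^2+omega^2)
With a=13: F(omega)=26/(169+omega^2)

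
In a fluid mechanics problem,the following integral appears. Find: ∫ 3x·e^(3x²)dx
Let u = 3x², du = 6x dx
∫ (1/2)e^u du = e^u/2 + C

Answer: e^(3x²)/2 + C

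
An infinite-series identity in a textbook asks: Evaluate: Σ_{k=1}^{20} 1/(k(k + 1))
Partial fractions: 1/(k(k + 1)) = 1/k - 1/(k + 1)
Telescoping sum: 1(1 - 1/21) = 1·20/21

Answer: 20/21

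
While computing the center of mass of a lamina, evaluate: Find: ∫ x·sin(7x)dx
By parts: u=x, dv=sin(7x) dx
du=dx, v=-cos(7x)/7
=-x·cos(7x)/7+sin(7x)/7²+C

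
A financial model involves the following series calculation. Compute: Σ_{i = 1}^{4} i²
Using formula: Σ i^2 = n(n + 1)(2n + 1)/6 = 4·5·9/6 = 30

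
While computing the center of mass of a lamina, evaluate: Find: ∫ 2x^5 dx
Using power rule: ∫ 2x^5 dx=2/6 x^6 + C=(1/3)x^6 + C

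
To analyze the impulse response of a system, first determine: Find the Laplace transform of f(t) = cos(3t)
L{cos(wt)} = s/(s²+w²)
L{cos(3t)} = s/(s²+9)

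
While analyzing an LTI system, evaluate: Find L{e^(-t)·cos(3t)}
First shifting: L{e^(at)f(t)} = F(s-a)
L{cos(3t)} = s/(s² + 9)
Shift: (s + 1)/((s + 1)² + 9)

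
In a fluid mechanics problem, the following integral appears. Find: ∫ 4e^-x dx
Since d/dx[e^-x]=- e^-x, we get -4e^-x+C

Answer: -4e^-x+C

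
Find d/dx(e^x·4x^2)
Product rule: (fg)' = f'g + fg'
f = e^x, f' = e^x
g = 4x^2, g' = 8x

Answer: 4·e^x·x^2 + 8·e^x·x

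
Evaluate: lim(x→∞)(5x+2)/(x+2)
Divide numerator and denominator by x:
lim (5+2/x)/(1+2/x)=5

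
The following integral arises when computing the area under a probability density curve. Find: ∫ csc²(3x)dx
Since d/dx[-cot(3x)] = 3csc²(3x), integral = -cot(3x)/3 + C

Answer: (-1/3)cot(3x) + C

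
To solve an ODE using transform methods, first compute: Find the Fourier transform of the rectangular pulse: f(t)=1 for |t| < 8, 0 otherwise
F(omega) = integral from -8 to 8 of e^(-j * omega * t) dt
= 2 * sin(8 * omega)/omega = 16 * sinc(8 * omega/pi)

Answer: 2 * sin(8 * omega)/omega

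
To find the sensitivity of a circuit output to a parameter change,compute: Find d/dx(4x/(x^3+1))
Quotient rule: (f/g)'=(f'g - fg')/g²
f=4x, f'=4
g=x^3 + 1, g'=3x^2

Answer: (4·(x^3 + 1) - 12x^3)/(x^3 + 1)²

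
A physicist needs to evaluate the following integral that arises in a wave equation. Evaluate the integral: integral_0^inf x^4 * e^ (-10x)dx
This is a Gamma integral. Substitute u=10x (du=10 dx):
integral_0^inf x^4 * e^(-10x) dx=(1/10^5) integral_0^inf u^4 * e^(-u) du
=Gamma(5)/10^5=4!/10^5=24/100000

Answer: 3/12500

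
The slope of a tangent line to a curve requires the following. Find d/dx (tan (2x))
Chain rule: d/dx[tan(u)] = sec²(u)·u' where u = 2x
u' = 2

Answer: 2·sec²(2x)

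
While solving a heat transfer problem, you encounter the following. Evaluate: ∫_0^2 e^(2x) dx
Antiderivative: (1/2)e^(2x)
Evaluate: (1/2)(e^4-1)

Answer: (e^4-1)/2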